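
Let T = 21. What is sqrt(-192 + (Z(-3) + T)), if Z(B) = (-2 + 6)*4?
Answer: I*sqrt(155) ≈ 12.45*I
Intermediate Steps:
Z(B) = 16 (Z(B) = 4*4 = 16)
sqrt(-192 + (Z(-3) + T)) = sqrt(-192 + (16 + 21)) = sqrt(-192 + 37) = sqrt(-155) = I*sqrt(155)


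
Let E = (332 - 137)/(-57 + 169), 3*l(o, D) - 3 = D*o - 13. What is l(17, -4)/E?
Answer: -224/15 ≈ -14.933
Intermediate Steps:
l(o, D) = -10/3 + D*o/3 (l(o, D) = 1 + (D*o - 13)/3 = 1 + (-13 + D*o)/3 = 1 + (-13/3 + D*o/3) = -10/3 + D*o/3)
E = 195/112 ≈ 1.7411
l(17, -4)/E = (-10/3 + (⅓)*(-4)*17)/(195/112) = (-10/3 - 68/3)*(112/195) = -26*112/195 = -224/15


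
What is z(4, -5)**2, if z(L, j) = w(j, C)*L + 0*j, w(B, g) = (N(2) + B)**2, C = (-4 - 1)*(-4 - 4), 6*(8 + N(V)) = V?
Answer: 33362176/81 ≈ 4.1188e+5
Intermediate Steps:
N(V) = -8 + V/6
C = 40 (C = -5*(-8) = 40)
w(B, g) = (-23/3 + B)**2 (w(B, g) = ((-8 + (1/6)*2) + B)**2 = ((-8 + 1/3) + B)**2 = (-23/3 + B)**2)
z(L, j) = L*(-23 + 3*j)**2/9 (z(L, j) = ((-23 + 3*j)**2/9)*L + 0*j = L*(-23 + 3*j)**2/9 + 0 = L*(-23 + 3*j)**2/9)
z(4, -5)**2 = ((1/9)*4*(-23 + 3*(-5))**2)**2 = ((1/9)*4*(-23 - 15)**2)**2 = ((1/9)*4*(-38)**2)**2 = ((1/9)*4*1444)**2 = (5776/9)**2 = 33362176/81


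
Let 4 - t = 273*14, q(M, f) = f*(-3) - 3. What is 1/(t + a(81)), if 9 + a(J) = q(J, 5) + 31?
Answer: -1/3814 ≈ -0.00026219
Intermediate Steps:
q(M, f) = -3 - 3*f (q(M, f) = -3*f - 3 = -3 - 3*f)
a(J) = 4 (a(J) = -9 + ((-3 - 3*5) + 31) = -9 + ((-3 - 15) + 31) = -9 + (-18 + 31) = -9 + 13 = 4)
t = -3818 (t = 4 - 273*14 = 4 - 1*3822 = 4 - 3822 = -3818)
1/(t + a(81)) = 1/(-3818 + 4) = 1/(-3814) = -1/3814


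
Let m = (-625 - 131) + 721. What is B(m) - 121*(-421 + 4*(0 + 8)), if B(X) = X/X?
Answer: 47070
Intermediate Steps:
m = -35 (m = -756 + 721 = -35)
B(X) = 1
B(m) - 121*(-421 + 4*(0 + 8)) = 1 - 121*(-421 + 4*(0 + 8)) = 1 - 121*(-421 + 4*8) = 1 - 121*(-421 + 32) = 1 - 121*(-389) = 1 - 1*(-47069) = 1 + 47069 = 47070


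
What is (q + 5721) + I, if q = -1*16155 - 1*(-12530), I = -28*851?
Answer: -21732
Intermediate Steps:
I = -23828
q = -3625 (q = -16155 + 12530 = -3625)
(q + 5721) + I = (-3625 + 5721) - 23828 = 2096 - 23828 = -21732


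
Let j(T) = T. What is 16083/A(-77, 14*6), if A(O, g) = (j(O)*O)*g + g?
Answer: 5361/166040 ≈ 0.032287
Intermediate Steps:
A(O, g) = g + g*O**2 (A(O, g) = (O*O)*g + g = O**2*g + g = g*O**2 + g = g + g*O**2)
16083/A(-77, 14*6) = 16083/(((14*6)*(1 + (-77)**2))) = 16083/((84*(1 + 5929))) = 16083/((84*5930)) = 16083/498120 = 16083*(1/498120) = 5361/166040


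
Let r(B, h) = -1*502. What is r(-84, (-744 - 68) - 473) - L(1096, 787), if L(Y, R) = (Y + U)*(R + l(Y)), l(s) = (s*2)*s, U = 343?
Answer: -3458232643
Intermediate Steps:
l(s) = 2*s**2 (l(s) = (2*s)*s = 2*s**2)
L(Y, R) = (343 + Y)*(R + 2*Y**2) (L(Y, R) = (Y + 343)*(R + 2*Y**2) = (343 + Y)*(R + 2*Y**2))
r(B, h) = -502
r(-84, (-744 - 68) - 473) - L(1096, 787) = -502 - (2*1096**3 + 343*787 + 686*1096**2 + 787*1096) = -502 - (2*1316532736 + 269941 + 686*1201216 + 862552) = -502 - (2633065472 + 269941 + 824034176 + 862552) = -502 - 1*3458232141 = -502 - 3458232141 = -3458232643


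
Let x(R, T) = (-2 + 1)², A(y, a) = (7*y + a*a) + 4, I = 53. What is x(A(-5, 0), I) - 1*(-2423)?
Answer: 2424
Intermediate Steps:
A(y, a) = 4 + a² + 7*y (A(y, a) = (7*y + a²) + 4 = (a² + 7*y) + 4 = 4 + a² + 7*y)
x(R, T) = 1 (x(R, T) = (-1)² = 1)
x(A(-5, 0), I) - 1*(-2423) = 1 - 1*(-2423) = 1 + 2423 = 2424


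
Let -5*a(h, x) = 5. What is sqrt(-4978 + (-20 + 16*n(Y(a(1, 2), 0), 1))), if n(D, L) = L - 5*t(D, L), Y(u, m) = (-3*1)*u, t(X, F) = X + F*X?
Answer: I*sqrt(5462) ≈ 73.905*I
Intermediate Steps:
a(h, x) = -1 (a(h, x) = -1/5*5 = -1)
Y(u, m) = -3*u
n(D, L) = L - 5*D*(1 + L)
sqrt(-4978 + (-20 + 16*n(Y(a(1, 2), 0), 1))) = sqrt(-4978 + (-20 + 16*(1 - 5*(-3*(-1))*(1 + 1)))) = sqrt(-4978 + (-20 + 16*(1 - 5*3*2))) = sqrt(-4978 + (-20 + 16*(1 - 30))) = sqrt(-4978 + (-20 + 16*(-29))) = sqrt(-4978 + (-20 - 464)) = sqrt(-4978 - 484) = sqrt(-5462) = I*sqrt(5462)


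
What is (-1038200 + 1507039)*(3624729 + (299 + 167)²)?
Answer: 1801225521515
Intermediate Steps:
(-1038200 + 1507039)*(3624729 + (299 + 167)²) = 468839*(3624729 + 466²) = 468839*(3624729 + 217156) = 468839*3841885 = 1801225521515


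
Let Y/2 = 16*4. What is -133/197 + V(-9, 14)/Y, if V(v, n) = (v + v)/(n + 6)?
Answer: -172013/252160 ≈ -0.68216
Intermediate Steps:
V(v, n) = 2*v/(6 + n) (V(v, n) = (2*v)/(6 + n) = 2*v/(6 + n))
Y = 128 (Y = 2*(16*4) = 2*64 = 128)
-133/197 + V(-9, 14)/Y = -133/197 + (2*(-9)/(6 + 14))/128 = -133*1/197 + (2*(-9)/20)*(1/128) = -133/197 + (2*(-9)*(1/20))*(1/128) = -133/197 - 9/10*1/128 = -133/197 - 9/1280 = -172013/252160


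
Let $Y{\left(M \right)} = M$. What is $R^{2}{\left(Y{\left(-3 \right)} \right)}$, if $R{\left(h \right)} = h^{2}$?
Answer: $81$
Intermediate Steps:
$R^{2}{\left(Y{\left(-3 \right)} \right)} = \left(\left(-3\right)^{2}\right)^{2} = 9^{2} = 81$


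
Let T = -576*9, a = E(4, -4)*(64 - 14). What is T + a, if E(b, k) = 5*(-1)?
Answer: -5434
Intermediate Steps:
E(b, k) = -5
a = -250 (a = -5*(64 - 14) = -5*50 = -250)
T = -5184
T + a = -5184 - 250 = -5434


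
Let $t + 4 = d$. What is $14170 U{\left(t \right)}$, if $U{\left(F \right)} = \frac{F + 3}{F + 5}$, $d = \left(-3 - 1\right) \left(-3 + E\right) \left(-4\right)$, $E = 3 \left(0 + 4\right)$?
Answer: $\frac{405262}{29} \approx 13975.0$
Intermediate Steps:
$E = 12$ ($E = 3 \cdot 4 = 12$)
$d = 144$ ($d = \left(-3 - 1\right) \left(-3 + 12\right) \left(-4\right) = - 4 \cdot 9 \left(-4\right) = \left(-4\right) \left(-36\right) = 144$)
$t = 140$ ($t = -4 + 144 = 140$)
$U{\left(F \right)} = \frac{3 + F}{5 + F}$
$14170 U{\left(t \right)} = 14170 \frac{3 + 140}{5 + 140} = 14170 \cdot \frac{1}{145} \cdot 143 = 14170 \cdot \frac{143}{145} = \frac{405262}{29}$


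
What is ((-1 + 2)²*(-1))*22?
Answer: -22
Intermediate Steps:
((-1 + 2)²*(-1))*22 = (1²*(-1))*22 = (1*(-1))*22 = -1*22 = -22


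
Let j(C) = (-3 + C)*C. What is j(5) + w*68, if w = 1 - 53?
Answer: -3526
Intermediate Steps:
w = -52
j(C) = C*(-3 + C)
j(5) + w*68 = 5*(-3 + 5) - 52*68 = 5*2 - 3536 = 10 - 3536 = -3526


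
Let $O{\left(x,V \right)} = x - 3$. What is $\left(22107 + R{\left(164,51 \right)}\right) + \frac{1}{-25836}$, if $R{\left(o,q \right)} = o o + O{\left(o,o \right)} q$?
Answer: $\frac{1478180903}{25836} \approx 57214.0$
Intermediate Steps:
$O{\left(x,V \right)} = -3 + x$ ($O{\left(x,V \right)} = x - 3 = -3 + x$)
$R{\left(o,q \right)} = o^{2} + q \left(-3 + o\right)$ ($R{\left(o,q \right)} = o o + \left(-3 + o\right) q = o^{2} + q \left(-3 + o\right)$)
$\left(22107 + R{\left(164,51 \right)}\right) + \frac{1}{-25836} = \left(22107 + \left(164^{2} + 51 \left(-3 + 164\right)\right)\right) + \frac{1}{-25836} = \left(22107 + \left(26896 + 51 \cdot 161\right)\right) - \frac{1}{25836} = \left(22107 + \left(26896 + 8211\right)\right) - \frac{1}{25836} = \left(22107 + 35107\right) - \frac{1}{25836} = 57214 - \frac{1}{25836} = \frac{1478180903}{25836}$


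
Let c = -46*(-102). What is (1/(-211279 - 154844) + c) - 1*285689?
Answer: -102879464632/366123 ≈ -2.8100e+5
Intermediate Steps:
c = 4692
(1/(-211279 - 154844) + c) - 1*285689 = (1/(-211279 - 154844) + 4692) - 1*285689 = (1/(-366123) + 4692) - 285689 = (-1/366123 + 4692) - 285689 = 1717849115/366123 - 285689 = -102879464632/366123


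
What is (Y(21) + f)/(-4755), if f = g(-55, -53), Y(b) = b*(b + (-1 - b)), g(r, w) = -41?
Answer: 62/4755 ≈ 0.013039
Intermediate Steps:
Y(b) = -b (Y(b) = b*(-1) = -b)
f = -41
(Y(21) + f)/(-4755) = (-1*21 - 41)/(-4755) = (-21 - 41)*(-1/4755) = -62*(-1/4755) = 62/4755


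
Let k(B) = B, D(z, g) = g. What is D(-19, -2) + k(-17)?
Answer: -19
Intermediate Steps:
D(-19, -2) + k(-17) = -2 - 17 = -19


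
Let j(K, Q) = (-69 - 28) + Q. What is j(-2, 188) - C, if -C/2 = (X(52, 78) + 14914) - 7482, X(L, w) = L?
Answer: 15059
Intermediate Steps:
j(K, Q) = -97 + Q
C = -14968 (C = -2*((52 + 14914) - 7482) = -2*(14966 - 7482) = -2*7484 = -14968)
j(-2, 188) - C = (-97 + 188) - 1*(-14968) = 91 + 14968 = 15059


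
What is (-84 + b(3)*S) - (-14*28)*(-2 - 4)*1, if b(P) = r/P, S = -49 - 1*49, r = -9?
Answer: -2142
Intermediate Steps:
S = -98 (S = -49 - 49 = -98)
b(P) = -9/P
(-84 + b(3)*S) - (-14*28)*(-2 - 4)*1 = (-84 - 9/3*(-98)) - (-14*28)*(-2 - 4)*1 = (-84 - 9*⅓*(-98)) - (-392)*(-6*1) = (-84 - 3*(-98)) - (-392)*(-6) = (-84 + 294) - 1*2352 = 210 - 2352 = -2142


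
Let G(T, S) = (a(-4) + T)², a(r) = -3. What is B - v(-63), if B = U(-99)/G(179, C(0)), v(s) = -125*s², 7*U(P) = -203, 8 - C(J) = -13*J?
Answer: 15367967971/30976 ≈ 4.9613e+5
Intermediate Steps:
C(J) = 8 + 13*J (C(J) = 8 - (-13)*J = 8 + 13*J)
U(P) = -29 (U(P) = (⅐)*(-203) = -29)
G(T, S) = (-3 + T)²
B = -29/30976 (B = -29/(-3 + 179)² = -29/(176²) = -29/30976 ≈ -0.00093621)
B - v(-63) = -29/30976 - (-125)*(-63)² = -29/30976 - (-125)*3969 = -29/30976 - 1*(-496125) = -29/30976 + 496125 = 15367967971/30976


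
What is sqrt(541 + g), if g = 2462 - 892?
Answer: sqrt(2111) ≈ 45.946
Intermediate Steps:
g = 1570
sqrt(541 + g) = sqrt(541 + 1570) = sqrt(2111)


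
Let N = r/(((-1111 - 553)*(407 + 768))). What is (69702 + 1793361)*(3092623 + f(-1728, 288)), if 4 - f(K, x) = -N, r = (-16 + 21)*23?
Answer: 2253078214486500591/391040 ≈ 5.7618e+12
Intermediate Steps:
r = 115 (r = 5*23 = 115)
N = -23/391040 (N = 115/(((-1111 - 553)*(407 + 768))) = 115/((-1664*1175)) = 115/(-1955200) = 115*(-1/1955200) = -23/391040 ≈ -5.8818e-5)
f(K, x) = 1564137/391040 (f(K, x) = 4 - (-1)*(-23)/391040 = 4 - 1*23/391040 = 4 - 23/391040 = 1564137/391040)
(69702 + 1793361)*(3092623 + f(-1728, 288)) = (69702 + 1793361)*(3092623 + 1564137/391040) = 1863063*(1209340862057/391040) = 2253078214486500591/391040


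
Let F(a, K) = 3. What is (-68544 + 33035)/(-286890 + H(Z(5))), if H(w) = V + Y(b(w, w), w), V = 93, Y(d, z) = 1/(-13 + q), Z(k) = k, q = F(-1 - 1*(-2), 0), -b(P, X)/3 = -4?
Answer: 355090/2867971 ≈ 0.12381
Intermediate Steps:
b(P, X) = 12 (b(P, X) = -3*(-4) = 12)
q = 3
Y(d, z) = -⅒ (Y(d, z) = 1/(-13 + 3) = 1/(-10) = -⅒)
H(w) = 929/10 (H(w) = 93 - ⅒ = 929/10)
(-68544 + 33035)/(-286890 + H(Z(5))) = (-68544 + 33035)/(-286890 + 929/10) = -35509/(-2867971/10) = -35509*(-10/2867971) = 355090/2867971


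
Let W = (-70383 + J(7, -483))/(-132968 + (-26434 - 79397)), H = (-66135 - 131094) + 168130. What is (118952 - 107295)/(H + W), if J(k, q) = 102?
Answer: -2783679943/6948741820 ≈ -0.40060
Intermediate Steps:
H = -29099 (H = -197229 + 168130 = -29099)
W = 70281/238799 (W = (-70383 + 102)/(-132968 + (-26434 - 79397)) = -70281/(-132968 - 105831) = -70281/(-238799) = -70281*(-1/238799) = 70281/238799 ≈ 0.29431)
(118952 - 107295)/(H + W) = (118952 - 107295)/(-29099 + 70281/238799) = 11657/(-6948741820/238799) = 11657*(-238799/6948741820) = -2783679943/6948741820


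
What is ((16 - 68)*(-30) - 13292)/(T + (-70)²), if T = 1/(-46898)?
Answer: -550207336/229800199 ≈ -2.3943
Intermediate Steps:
T = -1/46898 ≈ -2.1323e-5
((16 - 68)*(-30) - 13292)/(T + (-70)²) = ((16 - 68)*(-30) - 13292)/(-1/46898 + (-70)²) = (-52*(-30) - 13292)/(-1/46898 + 4900) = (1560 - 13292)/(229800199/46898) = -11732*46898/229800199 = -550207336/229800199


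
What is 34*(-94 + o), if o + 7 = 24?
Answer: -2618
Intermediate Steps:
o = 17 (o = -7 + 24 = 17)
34*(-94 + o) = 34*(-94 + 17) = 34*(-77) = -2618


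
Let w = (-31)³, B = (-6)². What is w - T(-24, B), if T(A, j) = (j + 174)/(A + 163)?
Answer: -4141159/139 ≈ -29793.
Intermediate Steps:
B = 36
T(A, j) = (174 + j)/(163 + A)
w = -29791
w - T(-24, B) = -29791 - (174 + 36)/(163 - 24) = -29791 - 210/139 = -4141159/139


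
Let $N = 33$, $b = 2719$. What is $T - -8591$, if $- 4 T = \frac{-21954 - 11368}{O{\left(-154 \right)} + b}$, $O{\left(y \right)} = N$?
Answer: $\frac{47301525}{5504} \approx 8594.0$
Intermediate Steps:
$O{\left(y \right)} = 33$
$T = \frac{16661}{5504}$ ($T = - \frac{\left(-21954 - 11368\right) \frac{1}{33 + 2719}}{4} = - \frac{\left(-33322\right) \frac{1}{2752}}{4} = \left(- \frac{1}{4}\right) \left(- \frac{16661}{1376}\right) = \frac{16661}{5504} \approx 3.0271$)
$T - -8591 = \frac{16661}{5504} - -8591 = \frac{16661}{5504} + 8591 = \frac{47301525}{5504}$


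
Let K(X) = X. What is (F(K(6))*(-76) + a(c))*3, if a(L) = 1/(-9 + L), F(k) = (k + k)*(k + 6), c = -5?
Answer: -459651/14 ≈ -32832.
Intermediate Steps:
F(k) = 2*k*(6 + k) (F(k) = (2*k)*(6 + k) = 2*k*(6 + k))
(F(K(6))*(-76) + a(c))*3 = ((2*6*(6 + 6))*(-76) + 1/(-9 - 5))*3 = ((2*6*12)*(-76) + 1/(-14))*3 = (144*(-76) - 1/14)*3 = (-10944 - 1/14)*3 = -153217/14*3 = -459651/14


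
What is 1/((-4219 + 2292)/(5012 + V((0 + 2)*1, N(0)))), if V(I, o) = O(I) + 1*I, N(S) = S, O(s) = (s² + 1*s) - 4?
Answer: -5016/1927 ≈ -2.6030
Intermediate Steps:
O(s) = -4 + s + s² (O(s) = (s² + s) - 4 = (s + s²) - 4 = -4 + s + s²)
V(I, o) = -4 + I² + 2*I (V(I, o) = (-4 + I + I²) + 1*I = (-4 + I + I²) + I = -4 + I² + 2*I)
1/((-4219 + 2292)/(5012 + V((0 + 2)*1, N(0)))) = 1/((-4219 + 2292)/(5012 + (-4 + ((0 + 2)*1)² + 2*((0 + 2)*1)))) = 1/(-1927/(5012 + (-4 + (2*1)² + 2*(2*1)))) = 1/(-1927/(5012 + (-4 + 2² + 2*2))) = 1/(-1927/(5012 + (-4 + 4 + 4))) = 1/(-1927/(5012 + 4)) = 1/(-1927/5016) = -5016/1927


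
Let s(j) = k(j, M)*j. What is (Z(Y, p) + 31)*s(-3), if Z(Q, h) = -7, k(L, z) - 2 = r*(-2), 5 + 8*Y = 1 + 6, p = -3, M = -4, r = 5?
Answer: 576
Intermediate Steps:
Y = ¼ (Y = -5/8 + (1 + 6)/8 = -5/8 + (⅛)*7 = -5/8 + 7/8 = ¼ ≈ 0.25000)
k(L, z) = -8 (k(L, z) = 2 + 5*(-2) = 2 - 10 = -8)
s(j) = -8*j
(Z(Y, p) + 31)*s(-3) = (-7 + 31)*(-8*(-3)) = 24*24 = 576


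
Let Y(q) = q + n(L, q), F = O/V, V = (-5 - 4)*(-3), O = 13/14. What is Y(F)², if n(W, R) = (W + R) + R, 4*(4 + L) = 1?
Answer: 844561/63504 ≈ 13.299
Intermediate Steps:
O = 13/14 (O = 13*(1/14) = 13/14 ≈ 0.92857)
L = -15/4 (L = -4 + (¼)*1 = -4 + ¼ = -15/4 ≈ -3.7500)
V = 27 (V = -9*(-3) = 27)
n(W, R) = W + 2*R (n(W, R) = (R + W) + R = W + 2*R)
F = 13/378 (F = (13/14)/27 = (13/14)*(1/27) = 13/378 ≈ 0.034392)
Y(q) = -15/4 + 3*q (Y(q) = q + (-15/4 + 2*q) = -15/4 + 3*q)
Y(F)² = (-15/4 + 3*(13/378))² = (-15/4 + 13/126)² = (-919/252)² = 844561/63504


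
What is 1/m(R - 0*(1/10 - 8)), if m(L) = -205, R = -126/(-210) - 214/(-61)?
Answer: -1/205 ≈ -0.0048781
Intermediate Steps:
R = 1253/305 (R = -126*(-1/210) - 214*(-1/61) = ⅗ + 214/61 = 1253/305 ≈ 4.1082)
1/m(R - 0*(1/10 - 8)) = 1/(-205) = -1/205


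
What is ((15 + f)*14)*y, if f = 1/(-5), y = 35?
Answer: 7252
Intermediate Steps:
f = -⅕ ≈ -0.20000
((15 + f)*14)*y = ((15 - ⅕)*14)*35 = ((74/5)*14)*35 = (1036/5)*35 = 7252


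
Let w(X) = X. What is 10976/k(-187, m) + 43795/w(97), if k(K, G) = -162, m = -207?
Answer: 3015059/7857 ≈ 383.74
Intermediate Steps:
10976/k(-187, m) + 43795/w(97) = 10976/(-162) + 43795/97 = 10976*(-1/162) + 43795*(1/97) = -5488/81 + 43795/97 = 3015059/7857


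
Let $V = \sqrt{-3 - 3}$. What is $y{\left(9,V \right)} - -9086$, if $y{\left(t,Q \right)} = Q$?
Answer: $9086 + i \sqrt{6} \approx 9086.0 + 2.4495 i$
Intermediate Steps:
$V = i \sqrt{6}$ ($V = \sqrt{-6} = i \sqrt{6} \approx 2.4495 i$)
$y{\left(9,V \right)} - -9086 = i \sqrt{6} - -9086 = i \sqrt{6} + 9086 = 9086 + i \sqrt{6}$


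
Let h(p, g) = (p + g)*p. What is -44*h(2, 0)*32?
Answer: -5632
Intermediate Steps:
h(p, g) = p*(g + p) (h(p, g) = (g + p)*p = p*(g + p))
-44*h(2, 0)*32 = -88*(0 + 2)*32 = -88*2*32 = -44*4*32 = -176*32 = -5632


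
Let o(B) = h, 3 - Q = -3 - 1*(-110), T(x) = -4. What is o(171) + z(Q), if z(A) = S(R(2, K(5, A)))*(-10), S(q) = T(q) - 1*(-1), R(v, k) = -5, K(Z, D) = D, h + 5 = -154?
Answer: -129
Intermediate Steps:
Q = -104 (Q = 3 - (-3 - 1*(-110)) = 3 - (-3 + 110) = 3 - 1*107 = 3 - 107 = -104)
h = -159 (h = -5 - 154 = -159)
o(B) = -159
S(q) = -3 (S(q) = -4 - 1*(-1) = -4 + 1 = -3)
z(A) = 30 (z(A) = -3*(-10) = 30)
o(171) + z(Q) = -159 + 30 = -129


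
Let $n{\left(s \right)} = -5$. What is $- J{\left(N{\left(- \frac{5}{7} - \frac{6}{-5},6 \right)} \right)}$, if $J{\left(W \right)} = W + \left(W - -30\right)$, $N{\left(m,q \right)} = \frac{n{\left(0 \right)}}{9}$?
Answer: $- \frac{260}{9} \approx -28.889$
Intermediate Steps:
$N{\left(m,q \right)} = - \frac{5}{9}$
$J{\left(W \right)} = 30 + 2 W$ ($J{\left(W \right)} = W + \left(W + 30\right) = W + \left(30 + W\right) = 30 + 2 W$)
$- J{\left(N{\left(- \frac{5}{7} - \frac{6}{-5},6 \right)} \right)} = - (30 + 2 \left(- \frac{5}{9}\right)) = - (30 - \frac{10}{9}) = \left(-1\right) \frac{260}{9} = - \frac{260}{9}$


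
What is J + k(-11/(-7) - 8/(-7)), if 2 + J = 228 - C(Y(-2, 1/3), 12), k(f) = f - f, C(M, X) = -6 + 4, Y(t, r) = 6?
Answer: 228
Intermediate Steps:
C(M, X) = -2
k(f) = 0
J = 228 (J = -2 + (228 - 1*(-2)) = -2 + (228 + 2) = -2 + 230 = 228)
J + k(-11/(-7) - 8/(-7)) = 228 + 0 = 228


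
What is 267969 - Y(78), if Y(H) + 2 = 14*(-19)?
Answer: 268237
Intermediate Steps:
Y(H) = -268 (Y(H) = -2 + 14*(-19) = -2 - 266 = -268)
267969 - Y(78) = 267969 - 1*(-268) = 267969 + 268 = 268237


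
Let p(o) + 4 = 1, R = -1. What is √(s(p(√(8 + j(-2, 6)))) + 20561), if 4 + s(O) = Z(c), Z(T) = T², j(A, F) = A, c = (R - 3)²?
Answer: √20813 ≈ 144.27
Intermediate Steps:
c = 16 (c = (-1 - 3)² = (-4)² = 16)
p(o) = -3 (p(o) = -4 + 1 = -3)
s(O) = 252 (s(O) = -4 + 16² = -4 + 256 = 252)
√(s(p(√(8 + j(-2, 6)))) + 20561) = √(252 + 20561) = √20813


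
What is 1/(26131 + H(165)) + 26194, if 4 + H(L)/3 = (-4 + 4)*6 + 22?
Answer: 685889891/26185 ≈ 26194.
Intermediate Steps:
H(L) = 54 (H(L) = -12 + 3*((-4 + 4)*6 + 22) = -12 + 3*(0*6 + 22) = -12 + 3*(0 + 22) = -12 + 3*22 = -12 + 66 = 54)
1/(26131 + H(165)) + 26194 = 1/(26131 + 54) + 26194 = 1/26185 + 26194 = 685889891/26185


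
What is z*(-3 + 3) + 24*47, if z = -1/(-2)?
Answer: 1128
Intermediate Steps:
z = ½ (z = -1*(-½) = ½ ≈ 0.50000)
z*(-3 + 3) + 24*47 = (-3 + 3)/2 + 24*47 = (½)*0 + 1128 = 0 + 1128 = 1128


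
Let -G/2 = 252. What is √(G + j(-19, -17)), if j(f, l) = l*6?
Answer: I*√606 ≈ 24.617*I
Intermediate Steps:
G = -504 (G = -2*252 = -504)
j(f, l) = 6*l
√(G + j(-19, -17)) = √(-504 + 6*(-17)) = √(-504 - 102) = √(-606) = I*√606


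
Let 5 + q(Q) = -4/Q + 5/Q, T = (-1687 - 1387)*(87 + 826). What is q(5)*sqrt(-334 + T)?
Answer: -96*I*sqrt(175431)/5 ≈ -8041.8*I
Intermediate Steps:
T = -2806562 (T = -3074*913 = -2806562)
q(Q) = -5 + 1/Q (q(Q) = -5 + (-4/Q + 5/Q) = -5 + 1/Q)
q(5)*sqrt(-334 + T) = (-5 + 1/5)*sqrt(-334 - 2806562) = (-5 + 1/5)*sqrt(-2806896) = -96*I*sqrt(175431)/5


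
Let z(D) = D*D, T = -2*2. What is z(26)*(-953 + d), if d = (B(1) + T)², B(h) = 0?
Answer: -633412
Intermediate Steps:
T = -4
z(D) = D²
d = 16 (d = (0 - 4)² = (-4)² = 16)
z(26)*(-953 + d) = 26²*(-953 + 16) = 676*(-937) = -633412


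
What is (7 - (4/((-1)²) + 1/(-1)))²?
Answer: 16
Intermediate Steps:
(7 - (4/((-1)²) + 1/(-1)))² = (7 - (4/1 + 1*(-1)))² = (7 - (4*1 - 1))² = (7 - (4 - 1))² = (7 - 1*3)² = (7 - 3)² = 4² = 16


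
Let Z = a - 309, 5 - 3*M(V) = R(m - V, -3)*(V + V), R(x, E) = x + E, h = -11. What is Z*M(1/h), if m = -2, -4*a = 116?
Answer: -167986/363 ≈ -462.77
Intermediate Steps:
a = -29 (a = -¼*116 = -29)
R(x, E) = E + x
M(V) = 5/3 - 2*V*(-5 - V)/3 (M(V) = 5/3 - (-3 + (-2 - V))*(V + V)/3 = 5/3 - (-5 - V)*2*V/3 = 5/3 - 2*V*(-5 - V)/3)
Z = -338 (Z = -29 - 309 = -338)
Z*M(1/h) = -338*(5/3 + (⅔)*(5 + 1/(-11))/(-11)) = -338*(5/3 + (⅔)*(-1/11)*(5 - 1/11)) = -338*(5/3 + (⅔)*(-1/11)*(54/11)) = -338*(5/3 - 36/121) = -338*497/363 = -167986/363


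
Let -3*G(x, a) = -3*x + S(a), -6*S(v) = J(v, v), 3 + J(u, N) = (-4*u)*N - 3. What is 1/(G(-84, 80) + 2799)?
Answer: 9/11632 ≈ 0.00077373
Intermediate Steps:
J(u, N) = -6 - 4*N*u (J(u, N) = -3 + ((-4*u)*N - 3) = -3 + (-4*N*u - 3) = -3 + (-3 - 4*N*u) = -6 - 4*N*u)
S(v) = 1 + 2*v**2/3 (S(v) = -(-6 - 4*v*v)/6 = -(-6 - 4*v**2)/6 = 1 + 2*v**2/3)
G(x, a) = -1/3 + x - 2*a**2/9 (G(x, a) = -(-3*x + (1 + 2*a**2/3))/3 = -(1 - 3*x + 2*a**2/3)/3 = -1/3 + x - 2*a**2/9)
1/(G(-84, 80) + 2799) = 1/((-1/3 - 84 - 2/9*80**2) + 2799) = 1/((-1/3 - 84 - 2/9*6400) + 2799) = 1/((-1/3 - 84 - 12800/9) + 2799) = 1/(-13559/9 + 2799) = 1/(11632/9) = 9/11632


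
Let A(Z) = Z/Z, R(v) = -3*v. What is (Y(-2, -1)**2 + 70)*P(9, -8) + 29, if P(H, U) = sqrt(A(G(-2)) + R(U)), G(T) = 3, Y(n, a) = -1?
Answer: 384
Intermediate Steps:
A(Z) = 1
P(H, U) = sqrt(1 - 3*U)
(Y(-2, -1)**2 + 70)*P(9, -8) + 29 = ((-1)**2 + 70)*sqrt(1 - 3*(-8)) + 29 = (1 + 70)*sqrt(1 + 24) + 29 = 71*sqrt(25) + 29 = 71*5 + 29 = 355 + 29 = 384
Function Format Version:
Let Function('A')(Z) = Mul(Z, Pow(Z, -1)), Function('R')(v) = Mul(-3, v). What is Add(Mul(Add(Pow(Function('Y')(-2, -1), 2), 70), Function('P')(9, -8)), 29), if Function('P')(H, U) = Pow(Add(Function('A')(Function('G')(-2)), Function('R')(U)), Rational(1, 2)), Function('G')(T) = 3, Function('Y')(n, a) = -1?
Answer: 384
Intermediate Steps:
Function('A')(Z) = 1
Function('P')(H, U) = Pow(Add(1, Mul(-3, U)), Rational(1, 2))
Add(Mul(Add(Pow(Function('Y')(-2, -1), 2), 70), Function('P')(9, -8)), 29) = Add(Mul(Add(Pow(-1, 2), 70), Pow(Add(1, Mul(-3, -8)), Rational(1, 2))), 29) = Add(Mul(Add(1, 70), Pow(Add(1, 24), Rational(1, 2))), 29) = Add(Mul(71, Pow(25, Rational(1, 2))), 29) = Add(Mul(71, 5), 29) = Add(355, 29) = 384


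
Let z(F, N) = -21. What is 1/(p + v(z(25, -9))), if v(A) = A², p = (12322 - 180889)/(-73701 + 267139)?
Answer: 27634/12162513 ≈ 0.0022721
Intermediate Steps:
p = -24081/27634 (p = -168567/193438 = -168567*1/193438 = -24081/27634 ≈ -0.87143)
1/(p + v(z(25, -9))) = 1/(-24081/27634 + (-21)²) = 1/(-24081/27634 + 441) = 1/(12162513/27634) = 27634/12162513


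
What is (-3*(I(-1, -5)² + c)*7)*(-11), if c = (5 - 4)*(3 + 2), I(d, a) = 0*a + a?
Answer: 6930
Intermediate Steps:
I(d, a) = a (I(d, a) = 0 + a = a)
c = 5 (c = 1*5 = 5)
(-3*(I(-1, -5)² + c)*7)*(-11) = (-3*((-5)² + 5)*7)*(-11) = (-3*(25 + 5)*7)*(-11) = (-3*30*7)*(-11) = -90*7*(-11) = -630*(-11) = 6930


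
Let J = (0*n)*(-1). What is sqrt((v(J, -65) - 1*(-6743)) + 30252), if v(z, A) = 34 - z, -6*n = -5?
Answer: sqrt(37029) ≈ 192.43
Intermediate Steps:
n = 5/6 (n = -1/6*(-5) = 5/6 ≈ 0.83333)
J = 0 (J = (0*(5/6))*(-1) = 0*(-1) = 0)
sqrt((v(J, -65) - 1*(-6743)) + 30252) = sqrt(((34 - 1*0) - 1*(-6743)) + 30252) = sqrt(((34 + 0) + 6743) + 30252) = sqrt((34 + 6743) + 30252) = sqrt(6777 + 30252) = sqrt(37029)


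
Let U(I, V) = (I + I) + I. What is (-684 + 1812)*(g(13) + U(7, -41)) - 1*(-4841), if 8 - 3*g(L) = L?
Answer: 26649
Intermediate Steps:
U(I, V) = 3*I (U(I, V) = 2*I + I = 3*I)
g(L) = 8/3 - L/3
(-684 + 1812)*(g(13) + U(7, -41)) - 1*(-4841) = (-684 + 1812)*((8/3 - 1/3*13) + 3*7) - 1*(-4841) = 1128*((8/3 - 13/3) + 21) + 4841 = 1128*(-5/3 + 21) + 4841 = 1128*(58/3) + 4841 = 21808 + 4841 = 26649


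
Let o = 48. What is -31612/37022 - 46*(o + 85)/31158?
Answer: -302866823/288382869 ≈ -1.0502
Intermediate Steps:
-31612/37022 - 46*(o + 85)/31158 = -31612/37022 - 46*(48 + 85)/31158 = -31612*1/37022 - 46*133*(1/31158) = -15806/18511 - 6118*1/31158 = -15806/18511 - 3059/15579 = -302866823/288382869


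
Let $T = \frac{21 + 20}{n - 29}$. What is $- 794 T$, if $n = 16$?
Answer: $\frac{32554}{13} \approx 2504.2$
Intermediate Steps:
$T = - \frac{41}{13}$ ($T = \frac{21 + 20}{16 - 29} = \frac{41}{-13} = 41 \left(- \frac{1}{13}\right) = - \frac{41}{13} \approx -3.1538$)
$- 794 T = \left(-794\right) \left(- \frac{41}{13}\right) = \frac{32554}{13}$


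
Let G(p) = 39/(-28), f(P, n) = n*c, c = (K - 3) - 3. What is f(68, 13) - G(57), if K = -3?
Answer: -3237/28 ≈ -115.61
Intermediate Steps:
c = -9 (c = (-3 - 3) - 3 = -6 - 3 = -9)
f(P, n) = -9*n (f(P, n) = n*(-9) = -9*n)
G(p) = -39/28 (G(p) = 39*(-1/28) = -39/28)
f(68, 13) - G(57) = -9*13 - 1*(-39/28) = -117 + 39/28 = -3237/28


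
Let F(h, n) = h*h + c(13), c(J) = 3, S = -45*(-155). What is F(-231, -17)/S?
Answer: 17788/2325 ≈ 7.6507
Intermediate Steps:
S = 6975
F(h, n) = 3 + h**2 (F(h, n) = h*h + 3 = h**2 + 3 = 3 + h**2)
F(-231, -17)/S = (3 + (-231)**2)/6975 = (3 + 53361)*(1/6975) = 53364*(1/6975) = 17788/2325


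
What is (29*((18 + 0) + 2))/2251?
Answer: 580/2251 ≈ 0.25766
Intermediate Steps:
(29*((18 + 0) + 2))/2251 = (29*(18 + 2))*(1/2251) = (29*20)*(1/2251) = 580*(1/2251) = 580/2251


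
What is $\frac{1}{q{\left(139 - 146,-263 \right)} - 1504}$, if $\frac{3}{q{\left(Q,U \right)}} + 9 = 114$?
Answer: $- \frac{35}{52639} \approx -0.00066491$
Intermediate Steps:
$q{\left(Q,U \right)} = \frac{1}{35}$ ($q{\left(Q,U \right)} = \frac{3}{-9 + 114} = \frac{3}{105} = 3 \cdot \frac{1}{105} = \frac{1}{35}$)
$\frac{1}{q{\left(139 - 146,-263 \right)} - 1504} = \frac{1}{\frac{1}{35} - 1504} = \frac{1}{- \frac{52639}{35}} = - \frac{35}{52639}$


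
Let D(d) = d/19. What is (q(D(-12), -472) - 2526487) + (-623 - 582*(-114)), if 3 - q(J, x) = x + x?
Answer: -2459815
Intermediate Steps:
D(d) = d/19 (D(d) = d*(1/19) = d/19)
q(J, x) = 3 - 2*x (q(J, x) = 3 - (x + x) = 3 - 2*x)
(q(D(-12), -472) - 2526487) + (-623 - 582*(-114)) = ((3 - 2*(-472)) - 2526487) + (-623 - 582*(-114)) = ((3 + 944) - 2526487) + (-623 + 66348) = (947 - 2526487) + 65725 = -2525540 + 65725 = -2459815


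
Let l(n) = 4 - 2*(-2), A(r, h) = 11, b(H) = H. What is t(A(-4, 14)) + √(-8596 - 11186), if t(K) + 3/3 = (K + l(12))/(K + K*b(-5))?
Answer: -63/44 + 3*I*√2198 ≈ -1.4318 + 140.65*I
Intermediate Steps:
l(n) = 8 (l(n) = 4 + 4 = 8)
t(K) = -1 - (8 + K)/(4*K) (t(K) = -1 + (K + 8)/(K + K*(-5)) = -1 + (8 + K)/(K - 5*K) = -1 + (8 + K)/((-4*K)) = -1 + (8 + K)*(-1/(4*K)) = -1 - (8 + K)/(4*K))
t(A(-4, 14)) + √(-8596 - 11186) = (-5/4 - 2/11) + √(-8596 - 11186) = (-5/4 - 2*1/11) + √(-19782) = (-5/4 - 2/11) + 3*I*√2198 = -63/44 + 3*I*√2198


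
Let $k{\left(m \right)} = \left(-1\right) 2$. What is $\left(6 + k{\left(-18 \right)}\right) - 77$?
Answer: $-73$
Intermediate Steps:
$k{\left(m \right)} = -2$
$\left(6 + k{\left(-18 \right)}\right) - 77 = \left(6 - 2\right) - 77 = 4 - 77 = -73$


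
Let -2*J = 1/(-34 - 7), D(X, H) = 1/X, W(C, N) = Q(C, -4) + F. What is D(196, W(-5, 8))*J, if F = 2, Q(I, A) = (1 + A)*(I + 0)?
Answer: 1/16072 ≈ 6.2220e-5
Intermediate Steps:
Q(I, A) = I*(1 + A) (Q(I, A) = (1 + A)*I = I*(1 + A))
W(C, N) = 2 - 3*C (W(C, N) = C*(1 - 4) + 2 = C*(-3) + 2 = -3*C + 2 = 2 - 3*C)
J = 1/82 (J = -1/(2*(-34 - 7)) = -½/(-41) = -½*(-1/41) = 1/82 ≈ 0.012195)
D(196, W(-5, 8))*J = (1/82)/196 = (1/196)*(1/82) = 1/16072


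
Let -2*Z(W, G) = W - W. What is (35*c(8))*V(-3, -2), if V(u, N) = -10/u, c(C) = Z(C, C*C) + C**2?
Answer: 22400/3 ≈ 7466.7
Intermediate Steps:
Z(W, G) = 0 (Z(W, G) = -(W - W)/2 = -1/2*0 = 0)
c(C) = C**2 (c(C) = 0 + C**2 = C**2)
(35*c(8))*V(-3, -2) = (35*8**2)*(-10/(-3)) = (35*64)*(-10*(-1/3)) = 2240*(10/3) = 22400/3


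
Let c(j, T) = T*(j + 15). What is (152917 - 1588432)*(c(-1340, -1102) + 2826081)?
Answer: -6152948893965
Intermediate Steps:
c(j, T) = T*(15 + j)
(152917 - 1588432)*(c(-1340, -1102) + 2826081) = (152917 - 1588432)*(-1102*(15 - 1340) + 2826081) = -1435515*(-1102*(-1325) + 2826081) = -1435515*(1460150 + 2826081) = -1435515*4286231 = -6152948893965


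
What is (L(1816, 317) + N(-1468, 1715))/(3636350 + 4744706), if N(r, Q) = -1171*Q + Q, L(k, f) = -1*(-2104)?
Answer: -1002223/4190528 ≈ -0.23916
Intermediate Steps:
L(k, f) = 2104
N(r, Q) = -1170*Q
(L(1816, 317) + N(-1468, 1715))/(3636350 + 4744706) = (2104 - 1170*1715)/(3636350 + 4744706) = (2104 - 2006550)/8381056 = -2004446*1/8381056 = -1002223/4190528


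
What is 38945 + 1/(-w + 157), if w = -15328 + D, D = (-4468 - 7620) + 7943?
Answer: 764490351/19630 ≈ 38945.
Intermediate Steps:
D = -4145 (D = -12088 + 7943 = -4145)
w = -19473 (w = -15328 - 4145 = -19473)
38945 + 1/(-w + 157) = 38945 + 1/(-1*(-19473) + 157) = 38945 + 1/(19473 + 157) = 38945 + 1/19630 = 764490351/19630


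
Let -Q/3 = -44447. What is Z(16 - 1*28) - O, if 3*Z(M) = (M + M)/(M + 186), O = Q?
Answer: -11600671/87 ≈ -1.3334e+5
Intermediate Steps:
Q = 133341 (Q = -3*(-44447) = 133341)
O = 133341
Z(M) = 2*M/(3*(186 + M)) (Z(M) = ((M + M)/(M + 186))/3 = ((2*M)/(186 + M))/3 = (2*M/(186 + M))/3 = 2*M/(3*(186 + M)))
Z(16 - 1*28) - O = 2*(16 - 1*28)/(3*(186 + (16 - 1*28))) - 1*133341 = 2*(16 - 28)/(3*(186 + (16 - 28))) - 133341 = (⅔)*(-12)/(186 - 12) - 133341 = (⅔)*(-12)/174 - 133341 = (⅔)*(-12)*(1/174) - 133341 = -4/87 - 133341 = -11600671/87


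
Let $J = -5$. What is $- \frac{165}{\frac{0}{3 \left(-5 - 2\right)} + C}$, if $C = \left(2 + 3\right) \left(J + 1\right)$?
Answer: $\frac{33}{4} \approx 8.25$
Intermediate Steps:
$C = -20$ ($C = \left(2 + 3\right) \left(-5 + 1\right) = 5 \left(-4\right) = -20$)
$- \frac{165}{\frac{0}{3 \left(-5 - 2\right)} + C} = - \frac{165}{\frac{0}{3 \left(-5 - 2\right)} - 20} = - \frac{165}{\frac{0}{3 \left(-7\right)} - 20} = - \frac{165}{\frac{0}{-21} - 20} = - \frac{165}{0 \left(- \frac{1}{21}\right) - 20} = - \frac{165}{0 - 20} = - \frac{165}{-20} = \left(-165\right) \left(- \frac{1}{20}\right) = \frac{33}{4}$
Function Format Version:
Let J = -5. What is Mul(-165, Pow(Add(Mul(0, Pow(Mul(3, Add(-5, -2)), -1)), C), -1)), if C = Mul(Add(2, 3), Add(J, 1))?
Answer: Rational(33, 4) ≈ 8.2500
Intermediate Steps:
C = -20 (C = Mul(Add(2, 3), Add(-5, 1)) = Mul(5, -4) = -20)
Mul(-165, Pow(Add(Mul(0, Pow(Mul(3, Add(-5, -2)), -1)), C), -1)) = Mul(-165, Pow(Add(Mul(0, Pow(Mul(3, Add(-5, -2)), -1)), -20), -1)) = Mul(-165, Pow(Add(Mul(0, Pow(Mul(3, -7), -1)), -20), -1)) = Mul(-165, Pow(Add(Mul(0, Pow(-21, -1)), -20), -1)) = Mul(-165, Pow(Add(Mul(0, Rational(-1, 21)), -20), -1)) = Mul(-165, Pow(Add(0, -20), -1)) = Mul(-165, Pow(-20, -1)) = Mul(-165, Rational(-1, 20)) = Rational(33, 4)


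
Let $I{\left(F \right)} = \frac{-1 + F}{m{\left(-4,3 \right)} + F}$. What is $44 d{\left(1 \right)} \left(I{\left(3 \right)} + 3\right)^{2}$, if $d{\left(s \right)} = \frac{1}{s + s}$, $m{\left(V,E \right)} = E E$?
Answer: $\frac{3971}{18} \approx 220.61$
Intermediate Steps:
$m{\left(V,E \right)} = E^{2}$
$d{\left(s \right)} = \frac{1}{2 s}$
$I{\left(F \right)} = \frac{-1 + F}{9 + F}$ ($I{\left(F \right)} = \frac{-1 + F}{3^{2} + F} = \frac{-1 + F}{9 + F}$)
$44 d{\left(1 \right)} \left(I{\left(3 \right)} + 3\right)^{2} = 44 \frac{1}{2 \cdot 1} \left(\frac{-1 + 3}{9 + 3} + 3\right)^{2} = 44 \cdot \frac{1}{2} \cdot 1 \left(\frac{1}{12} \cdot 2 + 3\right)^{2} = 44 \cdot \frac{1}{2} \left(\frac{1}{12} \cdot 2 + 3\right)^{2} = 22 \left(\frac{1}{6} + 3\right)^{2} = 22 \left(\frac{19}{6}\right)^{2} = 22 \cdot \frac{361}{36} = \frac{3971}{18}$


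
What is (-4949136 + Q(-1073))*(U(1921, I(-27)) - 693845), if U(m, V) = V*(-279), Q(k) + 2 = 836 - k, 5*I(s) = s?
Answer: 17125783051468/5 ≈ 3.4252e+12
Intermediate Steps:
I(s) = s/5
Q(k) = 834 - k (Q(k) = -2 + (836 - k) = 834 - k)
U(m, V) = -279*V
(-4949136 + Q(-1073))*(U(1921, I(-27)) - 693845) = (-4949136 + (834 - 1*(-1073)))*(-279*(-27)/5 - 693845) = (-4949136 + (834 + 1073))*(-279*(-27/5) - 693845) = (-4949136 + 1907)*(7533/5 - 693845) = -4947229*(-3461692/5) = 17125783051468/5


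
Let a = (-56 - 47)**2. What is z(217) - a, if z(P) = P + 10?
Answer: -10382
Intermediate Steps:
z(P) = 10 + P
a = 10609 (a = (-103)**2 = 10609)
z(217) - a = (10 + 217) - 1*10609 = 227 - 10609 = -10382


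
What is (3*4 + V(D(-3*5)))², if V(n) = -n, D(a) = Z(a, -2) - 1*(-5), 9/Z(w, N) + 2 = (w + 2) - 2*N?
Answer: 7396/121 ≈ 61.124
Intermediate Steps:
Z(w, N) = 9/(w - 2*N) (Z(w, N) = 9/(-2 + ((w + 2) - 2*N)) = 9/(-2 + ((2 + w) - 2*N)) = 9/(-2 + (2 + w - 2*N)) = 9/(w - 2*N))
D(a) = 5 + 9/(4 + a) (D(a) = 9/(a - 2*(-2)) - 1*(-5) = 9/(a + 4) + 5 = 9/(4 + a) + 5 = 5 + 9/(4 + a))
(3*4 + V(D(-3*5)))² = (3*4 - (29 + 5*(-3*5))/(4 - 3*5))² = (12 - (29 + 5*(-15))/(4 - 15))² = (12 - (29 - 75)/(-11))² = (12 - (-1)*(-46)/11)² = (12 - 1*46/11)² = (12 - 46/11)² = (86/11)² = 7396/121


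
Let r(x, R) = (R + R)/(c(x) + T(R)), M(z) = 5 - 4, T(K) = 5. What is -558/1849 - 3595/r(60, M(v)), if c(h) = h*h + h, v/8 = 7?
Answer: -24361824191/3698 ≈ -6.5878e+6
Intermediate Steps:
v = 56 (v = 8*7 = 56)
M(z) = 1
c(h) = h + h² (c(h) = h² + h = h + h²)
r(x, R) = 2*R/(5 + x*(1 + x)) (r(x, R) = (R + R)/(x*(1 + x) + 5) = (2*R)/(5 + x*(1 + x)) = 2*R/(5 + x*(1 + x)))
-558/1849 - 3595/r(60, M(v)) = -558/1849 - (17975/2 + 107850*(1 + 60)) = -558*1/1849 - 3595/(2*1/(5 + 60*61)) = -558/1849 - 3595/(2*1/(5 + 3660)) = -558/1849 - 3595/(2*1/3665) = -558/1849 - 3595/(2*1*(1/3665)) = -558/1849 - 3595/2/3665 = -558/1849 - 3595*3665/2 = -558/1849 - 13175675/2 = -24361824191/3698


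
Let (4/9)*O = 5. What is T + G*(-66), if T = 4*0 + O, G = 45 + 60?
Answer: -27675/4 ≈ -6918.8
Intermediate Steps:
O = 45/4 (O = (9/4)*5 = 45/4 ≈ 11.250)
G = 105
T = 45/4 (T = 4*0 + 45/4 = 0 + 45/4 = 45/4 ≈ 11.250)
T + G*(-66) = 45/4 + 105*(-66) = 45/4 - 6930 = -27675/4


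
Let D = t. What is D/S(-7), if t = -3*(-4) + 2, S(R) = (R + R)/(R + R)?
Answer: 14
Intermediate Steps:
S(R) = 1 (S(R) = (2*R)/((2*R)) = (2*R)*(1/(2*R)) = 1)
t = 14 (t = 12 + 2 = 14)
D = 14
D/S(-7) = 14/1 = 14*1 = 14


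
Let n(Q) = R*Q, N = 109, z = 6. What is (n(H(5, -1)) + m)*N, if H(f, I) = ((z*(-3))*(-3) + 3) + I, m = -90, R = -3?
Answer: -28122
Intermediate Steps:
H(f, I) = 57 + I (H(f, I) = ((6*(-3))*(-3) + 3) + I = (-18*(-3) + 3) + I = (54 + 3) + I = 57 + I)
n(Q) = -3*Q
(n(H(5, -1)) + m)*N = (-3*(57 - 1) - 90)*109 = (-3*56 - 90)*109 = (-168 - 90)*109 = -258*109 = -28122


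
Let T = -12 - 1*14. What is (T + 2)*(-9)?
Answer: 216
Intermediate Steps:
T = -26 (T = -12 - 14 = -26)
(T + 2)*(-9) = (-26 + 2)*(-9) = -24*(-9) = 216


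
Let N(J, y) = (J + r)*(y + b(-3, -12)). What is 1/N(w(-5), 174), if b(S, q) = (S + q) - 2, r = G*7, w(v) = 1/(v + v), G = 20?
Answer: 10/219643 ≈ 4.5528e-5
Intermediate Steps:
w(v) = 1/(2*v)
r = 140 (r = 20*7 = 140)
b(S, q) = -2 + S + q
N(J, y) = (-17 + y)*(140 + J) (N(J, y) = (J + 140)*(y + (-2 - 3 - 12)) = (140 + J)*(y - 17) = (140 + J)*(-17 + y) = (-17 + y)*(140 + J))
1/N(w(-5), 174) = 1/(-2380 - 17/(2*(-5)) + 140*174 + ((½)/(-5))*174) = 1/(-2380 - 17*(-1)/(2*5) + 24360 + ((½)*(-⅕))*174) = 1/(-2380 - 17*(-⅒) + 24360 - ⅒*174) = 1/(-2380 + 17/10 + 24360 - 87/5) = 1/(219643/10) = 10/219643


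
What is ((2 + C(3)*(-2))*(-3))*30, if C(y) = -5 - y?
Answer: -1620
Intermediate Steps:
((2 + C(3)*(-2))*(-3))*30 = ((2 + (-5 - 1*3)*(-2))*(-3))*30 = ((2 + (-5 - 3)*(-2))*(-3))*30 = ((2 - 8*(-2))*(-3))*30 = ((2 + 16)*(-3))*30 = (18*(-3))*30 = -54*30 = -1620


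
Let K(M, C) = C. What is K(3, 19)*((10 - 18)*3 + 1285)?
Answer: 23959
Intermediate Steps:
K(3, 19)*((10 - 18)*3 + 1285) = 19*((10 - 18)*3 + 1285) = 19*(-8*3 + 1285) = 19*(-24 + 1285) = 19*1261 = 23959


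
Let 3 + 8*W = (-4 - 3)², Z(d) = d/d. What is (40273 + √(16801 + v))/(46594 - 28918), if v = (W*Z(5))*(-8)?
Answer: 40273/17676 + √16755/17676 ≈ 2.2857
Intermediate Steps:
Z(d) = 1
W = 23/4 (W = -3/8 + (-4 - 3)²/8 = -3/8 + (⅛)*(-7)² = -3/8 + (⅛)*49 = -3/8 + 49/8 = 23/4 ≈ 5.7500)
v = -46 (v = ((23/4)*1)*(-8) = (23/4)*(-8) = -46)
(40273 + √(16801 + v))/(46594 - 28918) = (40273 + √(16801 - 46))/(46594 - 28918) = (40273 + √16755)/17676 = (40273 + √16755)*(1/17676) = 40273/17676 + √16755/17676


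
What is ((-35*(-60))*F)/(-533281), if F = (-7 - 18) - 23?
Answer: 14400/76183 ≈ 0.18902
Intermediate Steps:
F = -48 (F = -25 - 23 = -48)
((-35*(-60))*F)/(-533281) = (-35*(-60)*(-48))/(-533281) = (2100*(-48))*(-1/533281) = -100800*(-1/533281) = 14400/76183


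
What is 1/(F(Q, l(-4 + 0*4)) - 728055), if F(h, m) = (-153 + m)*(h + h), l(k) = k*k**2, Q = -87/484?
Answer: -242/176170431 ≈ -1.3737e-6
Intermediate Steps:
Q = -87/484 (Q = -87*1/484 = -87/484 ≈ -0.17975)
l(k) = k**3
F(h, m) = 2*h*(-153 + m) (F(h, m) = (-153 + m)*(2*h) = 2*h*(-153 + m))
1/(F(Q, l(-4 + 0*4)) - 728055) = 1/(2*(-87/484)*(-153 + (-4 + 0*4)**3) - 728055) = 1/(2*(-87/484)*(-153 + (-4 + 0)**3) - 728055) = 1/(2*(-87/484)*(-153 + (-4)**3) - 728055) = 1/(2*(-87/484)*(-153 - 64) - 728055) = 1/(2*(-87/484)*(-217) - 728055) = 1/(18879/242 - 728055) = 1/(-176170431/242) = -242/176170431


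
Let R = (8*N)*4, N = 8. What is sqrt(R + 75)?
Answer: sqrt(331) ≈ 18.193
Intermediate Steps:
R = 256 (R = (8*8)*4 = 64*4 = 256)
sqrt(R + 75) = sqrt(256 + 75) = sqrt(331)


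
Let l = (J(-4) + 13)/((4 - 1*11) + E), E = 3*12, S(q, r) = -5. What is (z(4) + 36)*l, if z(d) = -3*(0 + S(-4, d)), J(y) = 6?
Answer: 969/29 ≈ 33.414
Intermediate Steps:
z(d) = 15 (z(d) = -3*(0 - 5) = -3*(-5) = 15)
E = 36
l = 19/29 (l = (6 + 13)/((4 - 1*11) + 36) = 19/((4 - 11) + 36) = 19/(-7 + 36) = 19/29 ≈ 0.65517)
(z(4) + 36)*l = (15 + 36)*(19/29) = 51*(19/29) = 969/29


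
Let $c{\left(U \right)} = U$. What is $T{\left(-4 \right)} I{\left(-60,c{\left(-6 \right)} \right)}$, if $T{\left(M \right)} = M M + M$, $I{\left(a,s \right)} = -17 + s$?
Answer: $-276$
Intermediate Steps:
$T{\left(M \right)} = M + M^{2}$ ($T{\left(M \right)} = M^{2} + M = M + M^{2}$)
$T{\left(-4 \right)} I{\left(-60,c{\left(-6 \right)} \right)} = - 4 \left(1 - 4\right) \left(-17 - 6\right) = \left(-4\right) \left(-3\right) \left(-23\right) = 12 \left(-23\right) = -276$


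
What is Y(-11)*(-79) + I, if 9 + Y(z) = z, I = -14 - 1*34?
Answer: 1532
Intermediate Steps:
I = -48 (I = -14 - 34 = -48)
Y(z) = -9 + z
Y(-11)*(-79) + I = (-9 - 11)*(-79) - 48 = -20*(-79) - 48 = 1580 - 48 = 1532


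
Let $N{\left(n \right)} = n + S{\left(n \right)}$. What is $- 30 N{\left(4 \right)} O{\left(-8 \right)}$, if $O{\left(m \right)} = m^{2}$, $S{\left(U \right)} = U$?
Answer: $-15360$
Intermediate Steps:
$N{\left(n \right)} = 2 n$ ($N{\left(n \right)} = n + n = 2 n$)
$- 30 N{\left(4 \right)} O{\left(-8 \right)} = - 30 \cdot 2 \cdot 4 \left(-8\right)^{2} = \left(-30\right) 8 \cdot 64 = \left(-240\right) 64 = -15360$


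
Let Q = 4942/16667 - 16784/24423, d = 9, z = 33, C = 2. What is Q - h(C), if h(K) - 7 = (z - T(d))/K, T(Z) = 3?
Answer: -1302045652/58151163 ≈ -22.391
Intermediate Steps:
Q = -22720066/58151163 (Q = 4942*(1/16667) - 16784*1/24423 = 706/2381 - 16784/24423 = -22720066/58151163 ≈ -0.39071)
h(K) = 7 + 30/K (h(K) = 7 + (33 - 1*3)/K = 7 + (33 - 3)/K = 7 + 30/K)
Q - h(C) = -22720066/58151163 - (7 + 30/2) = -22720066/58151163 - (7 + 30*(1/2)) = -22720066/58151163 - (7 + 15) = -22720066/58151163 - 1*22 = -22720066/58151163 - 22 = -1302045652/58151163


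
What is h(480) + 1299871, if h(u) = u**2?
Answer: 1530271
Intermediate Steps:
h(480) + 1299871 = 480**2 + 1299871 = 230400 + 1299871 = 1530271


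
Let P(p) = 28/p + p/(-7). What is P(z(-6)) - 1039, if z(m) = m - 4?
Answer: -36413/35 ≈ -1040.4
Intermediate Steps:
z(m) = -4 + m
P(p) = 28/p - p/7 (P(p) = 28/p + p*(-⅐) = 28/p - p/7)
P(z(-6)) - 1039 = (28/(-4 - 6) - (-4 - 6)/7) - 1039 = (28/(-10) - ⅐*(-10)) - 1039 = (28*(-⅒) + 10/7) - 1039 = (-14/5 + 10/7) - 1039 = -48/35 - 1039 = -36413/35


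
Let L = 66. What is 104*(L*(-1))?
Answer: -6864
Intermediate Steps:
104*(L*(-1)) = 104*(66*(-1)) = 104*(-66) = -6864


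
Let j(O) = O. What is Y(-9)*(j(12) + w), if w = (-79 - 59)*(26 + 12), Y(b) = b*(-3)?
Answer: -141264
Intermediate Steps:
Y(b) = -3*b
w = -5244 (w = -138*38 = -5244)
Y(-9)*(j(12) + w) = (-3*(-9))*(12 - 5244) = 27*(-5232) = -141264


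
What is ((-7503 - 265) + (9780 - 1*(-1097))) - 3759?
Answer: -650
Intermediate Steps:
((-7503 - 265) + (9780 - 1*(-1097))) - 3759 = (-7768 + (9780 + 1097)) - 3759 = (-7768 + 10877) - 3759 = 3109 - 3759 = -650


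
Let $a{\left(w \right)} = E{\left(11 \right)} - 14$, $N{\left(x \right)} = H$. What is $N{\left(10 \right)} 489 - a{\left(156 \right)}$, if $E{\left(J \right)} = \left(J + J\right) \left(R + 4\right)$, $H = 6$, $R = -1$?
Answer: $2882$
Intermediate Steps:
$N{\left(x \right)} = 6$
$E{\left(J \right)} = 6 J$ ($E{\left(J \right)} = \left(J + J\right) \left(-1 + 4\right) = 2 J 3 = 6 J$)
$a{\left(w \right)} = 52$ ($a{\left(w \right)} = 6 \cdot 11 - 14 = 66 - 14 = 52$)
$N{\left(10 \right)} 489 - a{\left(156 \right)} = 6 \cdot 489 - 52 = 2934 - 52 = 2882$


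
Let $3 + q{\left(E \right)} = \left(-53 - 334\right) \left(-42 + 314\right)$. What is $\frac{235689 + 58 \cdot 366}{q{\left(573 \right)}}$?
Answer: $- \frac{85639}{35089} \approx -2.4406$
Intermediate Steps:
$q{\left(E \right)} = -105267$ ($q{\left(E \right)} = -3 + \left(-53 - 334\right) \left(-42 + 314\right) = -3 - 105264 = -105267$)
$\frac{235689 + 58 \cdot 366}{q{\left(573 \right)}} = \frac{235689 + 58 \cdot 366}{-105267} = \left(235689 + 21228\right) \left(- \frac{1}{105267}\right) = 256917 \left(- \frac{1}{105267}\right) = - \frac{85639}{35089}$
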